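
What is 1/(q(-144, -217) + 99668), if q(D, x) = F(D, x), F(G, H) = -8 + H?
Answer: 1/99443 ≈ 1.0056e-5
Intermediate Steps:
q(D, x) = -8 + x
1/(q(-144, -217) + 99668) = 1/((-8 - 217) + 99668) = 1/(-225 + 99668) = 1/99443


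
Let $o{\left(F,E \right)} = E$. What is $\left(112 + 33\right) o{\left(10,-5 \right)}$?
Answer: $-725$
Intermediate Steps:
$\left(112 + 33\right) o{\left(10,-5 \right)} = \left(112 + 33\right) \left(-5\right) = 145 \left(-5\right) = -725$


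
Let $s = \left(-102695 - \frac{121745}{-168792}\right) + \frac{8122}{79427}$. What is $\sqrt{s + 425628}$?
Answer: $\frac{\sqrt{85863161570802456411174}}{515640084} \approx 568.27$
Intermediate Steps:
$s = - \frac{105906467562857}{1031280168}$ ($s = \left(-102695 - - \frac{9365}{12984}\right) + 8122 \cdot \frac{1}{79427} = \left(-102695 + \frac{9365}{12984}\right) + \frac{8122}{79427} = - \frac{1333382515}{12984} + \frac{8122}{79427} = - \frac{105906467562857}{1031280168} \approx -1.0269 \cdot 10^{5}$)
$\sqrt{s + 425628} = \sqrt{- \frac{105906467562857}{1031280168} + 425628} = \sqrt{\frac{333035247782647}{1031280168}} = \frac{\sqrt{85863161570802456411174}}{515640084}$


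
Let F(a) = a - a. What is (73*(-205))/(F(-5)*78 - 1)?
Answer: 14965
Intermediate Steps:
F(a) = 0
(73*(-205))/(F(-5)*78 - 1) = (73*(-205))/(0*78 - 1) = -14965/(0 - 1) = -14965/(-1) = -14965*(-1) = 14965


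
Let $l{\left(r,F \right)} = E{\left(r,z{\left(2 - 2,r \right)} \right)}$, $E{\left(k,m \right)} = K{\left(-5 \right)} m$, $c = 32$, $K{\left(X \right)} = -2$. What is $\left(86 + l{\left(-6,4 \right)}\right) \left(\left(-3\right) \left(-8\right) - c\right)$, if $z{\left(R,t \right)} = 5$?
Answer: $-608$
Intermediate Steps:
$E{\left(k,m \right)} = - 2 m$
$l{\left(r,F \right)} = -10$ ($l{\left(r,F \right)} = \left(-2\right) 5 = -10$)
$\left(86 + l{\left(-6,4 \right)}\right) \left(\left(-3\right) \left(-8\right) - c\right) = \left(86 - 10\right) \left(\left(-3\right) \left(-8\right) - 32\right) = 76 \left(24 - 32\right) = 76 \left(-8\right) = -608$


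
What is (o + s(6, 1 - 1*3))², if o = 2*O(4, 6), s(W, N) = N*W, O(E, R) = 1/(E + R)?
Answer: 3481/25 ≈ 139.24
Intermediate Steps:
o = ⅕ (o = 2/(4 + 6) = 2/10 = 2*(⅒) = ⅕ ≈ 0.20000)
(o + s(6, 1 - 1*3))² = (⅕ + (1 - 1*3)*6)² = (⅕ + (1 - 3)*6)² = (⅕ - 2*6)² = (⅕ - 12)² = (-59/5)² = 3481/25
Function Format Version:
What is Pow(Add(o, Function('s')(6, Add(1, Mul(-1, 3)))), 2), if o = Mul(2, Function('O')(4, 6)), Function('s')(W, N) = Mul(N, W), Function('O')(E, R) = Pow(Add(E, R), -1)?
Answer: Rational(3481, 25) ≈ 139.24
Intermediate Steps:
o = Rational(1, 5) (o = Mul(2, Pow(Add(4, 6), -1)) = Mul(2, Pow(10, -1)) = Mul(2, Rational(1, 10)) = Rational(1, 5) ≈ 0.20000)
Pow(Add(o, Function('s')(6, Add(1, Mul(-1, 3)))), 2) = Pow(Add(Rational(1, 5), Mul(Add(1, Mul(-1, 3)), 6)), 2) = Pow(Add(Rational(1, 5), Mul(Add(1, -3), 6)), 2) = Pow(Add(Rational(1, 5), Mul(-2, 6)), 2) = Pow(Add(Rational(1, 5), -12), 2) = Pow(Rational(-59, 5), 2) = Rational(3481, 25)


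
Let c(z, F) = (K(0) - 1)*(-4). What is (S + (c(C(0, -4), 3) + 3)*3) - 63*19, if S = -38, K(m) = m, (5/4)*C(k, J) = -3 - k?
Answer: -1214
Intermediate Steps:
C(k, J) = -12/5 - 4*k/5 (C(k, J) = 4*(-3 - k)/5 = -12/5 - 4*k/5)
c(z, F) = 4 (c(z, F) = (0 - 1)*(-4) = -1*(-4) = 4)
(S + (c(C(0, -4), 3) + 3)*3) - 63*19 = (-38 + (4 + 3)*3) - 63*19 = (-38 + 7*3) - 1197 = (-38 + 21) - 1197 = -17 - 1197 = -1214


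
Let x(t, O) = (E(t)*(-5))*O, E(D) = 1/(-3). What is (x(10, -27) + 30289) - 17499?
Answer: 12745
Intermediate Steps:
E(D) = -⅓
x(t, O) = 5*O/3 (x(t, O) = (-⅓*(-5))*O = 5*O/3)
(x(10, -27) + 30289) - 17499 = ((5/3)*(-27) + 30289) - 17499 = (-45 + 30289) - 17499 = 30244 - 17499 = 12745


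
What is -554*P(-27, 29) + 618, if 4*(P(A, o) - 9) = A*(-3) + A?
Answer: -11847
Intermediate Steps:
P(A, o) = 9 - A/2 (P(A, o) = 9 + (A*(-3) + A)/4 = 9 + (-3*A + A)/4 = 9 + (-2*A)/4 = 9 - A/2)
-554*P(-27, 29) + 618 = -554*(9 - ½*(-27)) + 618 = -554*(9 + 27/2) + 618 = -554*45/2 + 618 = -12465 + 618 = -11847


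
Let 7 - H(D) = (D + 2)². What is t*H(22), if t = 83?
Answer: -47227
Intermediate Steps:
H(D) = 7 - (2 + D)² (H(D) = 7 - (D + 2)² = 7 - (2 + D)²)
t*H(22) = 83*(7 - (2 + 22)²) = 83*(7 - 1*24²) = 83*(7 - 1*576) = 83*(7 - 576) = 83*(-569) = -47227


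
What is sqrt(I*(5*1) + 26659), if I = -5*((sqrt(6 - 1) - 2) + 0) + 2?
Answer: sqrt(26719 - 25*sqrt(5)) ≈ 163.29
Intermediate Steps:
I = 12 - 5*sqrt(5) (I = -5*((sqrt(5) - 2) + 0) + 2 = -5*((-2 + sqrt(5)) + 0) + 2 = -5*(-2 + sqrt(5)) + 2 = (10 - 5*sqrt(5)) + 2 = 12 - 5*sqrt(5) ≈ 0.81966)
sqrt(I*(5*1) + 26659) = sqrt((12 - 5*sqrt(5))*(5*1) + 26659) = sqrt((12 - 5*sqrt(5))*5 + 26659) = sqrt((60 - 25*sqrt(5)) + 26659) = sqrt(26719 - 25*sqrt(5))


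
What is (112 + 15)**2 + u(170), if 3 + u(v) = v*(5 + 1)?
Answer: 17146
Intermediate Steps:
u(v) = -3 + 6*v (u(v) = -3 + v*(5 + 1) = -3 + v*6 = -3 + 6*v)
(112 + 15)**2 + u(170) = (112 + 15)**2 + (-3 + 6*170) = 127**2 + (-3 + 1020) = 16129 + 1017 = 17146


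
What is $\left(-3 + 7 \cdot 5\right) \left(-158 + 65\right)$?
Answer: $-2976$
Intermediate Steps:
$\left(-3 + 7 \cdot 5\right) \left(-158 + 65\right) = \left(-3 + 35\right) \left(-93\right) = 32 \left(-93\right) = -2976$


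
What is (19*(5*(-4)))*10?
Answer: -3800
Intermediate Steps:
(19*(5*(-4)))*10 = (19*(-20))*10 = -380*10 = -3800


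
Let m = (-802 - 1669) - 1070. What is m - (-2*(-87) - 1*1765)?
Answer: -1950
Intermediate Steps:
m = -3541 (m = -2471 - 1070 = -3541)
m - (-2*(-87) - 1*1765) = -3541 - (-2*(-87) - 1*1765) = -3541 - (174 - 1765) = -3541 - 1*(-1591) = -3541 + 1591 = -1950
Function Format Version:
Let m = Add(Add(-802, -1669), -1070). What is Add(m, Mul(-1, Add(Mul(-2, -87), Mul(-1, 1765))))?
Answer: -1950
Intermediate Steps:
m = -3541 (m = Add(-2471, -1070) = -3541)
Add(m, Mul(-1, Add(Mul(-2, -87), Mul(-1, 1765)))) = Add(-3541, Mul(-1, Add(Mul(-2, -87), Mul(-1, 1765)))) = Add(-3541, Mul(-1, Add(174, -1765))) = Add(-3541, Mul(-1, -1591)) = Add(-3541, 1591) = -1950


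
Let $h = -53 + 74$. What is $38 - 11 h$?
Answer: $-193$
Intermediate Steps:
$h = 21$
$38 - 11 h = 38 - 231 = -193$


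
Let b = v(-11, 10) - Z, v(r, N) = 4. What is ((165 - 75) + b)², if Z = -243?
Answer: 113569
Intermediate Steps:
b = 247 (b = 4 - 1*(-243) = 4 + 243 = 247)
((165 - 75) + b)² = ((165 - 75) + 247)² = (90 + 247)² = 337² = 113569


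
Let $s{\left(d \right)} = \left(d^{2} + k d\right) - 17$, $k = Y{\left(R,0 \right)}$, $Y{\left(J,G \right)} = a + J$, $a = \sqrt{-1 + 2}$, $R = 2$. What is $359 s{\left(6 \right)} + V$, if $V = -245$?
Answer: $13038$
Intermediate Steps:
$a = 1$ ($a = \sqrt{1} = 1$)
$Y{\left(J,G \right)} = 1 + J$
$k = 3$ ($k = 1 + 2 = 3$)
$s{\left(d \right)} = -17 + d^{2} + 3 d$ ($s{\left(d \right)} = \left(d^{2} + 3 d\right) - 17 = -17 + d^{2} + 3 d$)
$359 s{\left(6 \right)} + V = 359 \left(-17 + 6^{2} + 3 \cdot 6\right) - 245 = 359 \left(-17 + 36 + 18\right) - 245 = 359 \cdot 37 - 245 = 13283 - 245 = 13038$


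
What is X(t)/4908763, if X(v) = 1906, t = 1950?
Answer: 1906/4908763 ≈ 0.00038829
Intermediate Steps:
X(t)/4908763 = 1906/4908763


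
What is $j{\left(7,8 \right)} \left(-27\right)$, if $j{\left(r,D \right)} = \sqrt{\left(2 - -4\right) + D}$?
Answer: $- 27 \sqrt{14} \approx -101.02$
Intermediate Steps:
$j{\left(r,D \right)} = \sqrt{6 + D}$ ($j{\left(r,D \right)} = \sqrt{\left(2 + 4\right) + D} = \sqrt{6 + D}$)
$j{\left(7,8 \right)} \left(-27\right) = \sqrt{6 + 8} \left(-27\right) = \sqrt{14} \left(-27\right) = - 27 \sqrt{14}$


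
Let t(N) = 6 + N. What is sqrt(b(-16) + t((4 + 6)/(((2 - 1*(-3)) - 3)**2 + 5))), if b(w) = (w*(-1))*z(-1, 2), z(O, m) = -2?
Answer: 4*I*sqrt(14)/3 ≈ 4.9889*I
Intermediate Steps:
b(w) = 2*w (b(w) = (w*(-1))*(-2) = -w*(-2) = 2*w)
sqrt(b(-16) + t((4 + 6)/(((2 - 1*(-3)) - 3)**2 + 5))) = sqrt(2*(-16) + (6 + (4 + 6)/(((2 - 1*(-3)) - 3)**2 + 5))) = sqrt(-32 + (6 + 10/(((2 + 3) - 3)**2 + 5))) = sqrt(-32 + (6 + 10/((5 - 3)**2 + 5))) = sqrt(-32 + (6 + 10/(2**2 + 5))) = sqrt(-32 + (6 + 10/(4 + 5))) = sqrt(-32 + (6 + 10/9)) = sqrt(-32 + 64/9) = sqrt(-224/9) = 4*I*sqrt(14)/3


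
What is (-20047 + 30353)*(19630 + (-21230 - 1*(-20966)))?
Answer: 199585996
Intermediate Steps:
(-20047 + 30353)*(19630 + (-21230 - 1*(-20966))) = 10306*(19630 + (-21230 + 20966)) = 10306*(19630 - 264) = 10306*19366 = 199585996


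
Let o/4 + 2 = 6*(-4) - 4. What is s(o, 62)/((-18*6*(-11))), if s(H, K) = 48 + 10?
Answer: 29/594 ≈ 0.048822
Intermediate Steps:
o = -120 (o = -8 + 4*(6*(-4) - 4) = -8 + 4*(-24 - 4) = -8 + 4*(-28) = -8 - 112 = -120)
s(H, K) = 58
s(o, 62)/((-18*6*(-11))) = 58/((-18*6*(-11))) = 58/((-108*(-11))) = 58/1188 = 58*(1/1188) = 29/594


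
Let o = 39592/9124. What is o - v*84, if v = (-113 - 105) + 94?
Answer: 23768794/2281 ≈ 10420.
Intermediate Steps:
o = 9898/2281 (o = 39592*(1/9124) = 9898/2281 ≈ 4.3393)
v = -124 (v = -218 + 94 = -124)
o - v*84 = 9898/2281 - (-124)*84 = 9898/2281 - 1*(-10416) = 9898/2281 + 10416 = 23768794/2281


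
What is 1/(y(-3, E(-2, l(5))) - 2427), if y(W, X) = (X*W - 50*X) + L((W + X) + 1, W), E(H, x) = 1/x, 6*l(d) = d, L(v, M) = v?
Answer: -5/12457 ≈ -0.00040138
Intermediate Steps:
l(d) = d/6
y(W, X) = 1 + W - 49*X + W*X (y(W, X) = (X*W - 50*X) + ((W + X) + 1) = (W*X - 50*X) + (1 + W + X) = (-50*X + W*X) + (1 + W + X) = 1 + W - 49*X + W*X)
1/(y(-3, E(-2, l(5))) - 2427) = 1/((1 - 3 - 49/((⅙)*5) - 3/((⅙)*5)) - 2427) = 1/((1 - 3 - 49/⅚ - 3/⅚) - 2427) = 1/((1 - 3 - 49*6/5 - 3*6/5) - 2427) = 1/((1 - 3 - 294/5 - 18/5) - 2427) = 1/(-322/5 - 2427) = 1/(-12457/5) = -5/12457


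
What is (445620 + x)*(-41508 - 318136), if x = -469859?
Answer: 8717410916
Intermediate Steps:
(445620 + x)*(-41508 - 318136) = (445620 - 469859)*(-41508 - 318136) = -24239*(-359644) = 8717410916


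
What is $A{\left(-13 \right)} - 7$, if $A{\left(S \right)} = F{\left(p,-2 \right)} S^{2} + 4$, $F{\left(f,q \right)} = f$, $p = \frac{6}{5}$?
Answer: $\frac{999}{5} \approx 199.8$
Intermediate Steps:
$p = \frac{6}{5}$ ($p = 6 \cdot \frac{1}{5} = \frac{6}{5} \approx 1.2$)
$A{\left(S \right)} = 4 + \frac{6 S^{2}}{5}$ ($A{\left(S \right)} = \frac{6 S^{2}}{5} + 4 = 4 + \frac{6 S^{2}}{5}$)
$A{\left(-13 \right)} - 7 = \left(4 + \frac{6 \left(-13\right)^{2}}{5}\right) - 7 = \left(4 + \frac{6}{5} \cdot 169\right) - 7 = \left(4 + \frac{1014}{5}\right) - 7 = \frac{1034}{5} - 7 = \frac{999}{5}$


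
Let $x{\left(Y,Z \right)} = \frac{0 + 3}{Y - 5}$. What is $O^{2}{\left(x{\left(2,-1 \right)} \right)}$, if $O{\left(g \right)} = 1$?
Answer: $1$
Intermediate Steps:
$x{\left(Y,Z \right)} = \frac{3}{-5 + Y}$
$O^{2}{\left(x{\left(2,-1 \right)} \right)} = 1^{2} = 1$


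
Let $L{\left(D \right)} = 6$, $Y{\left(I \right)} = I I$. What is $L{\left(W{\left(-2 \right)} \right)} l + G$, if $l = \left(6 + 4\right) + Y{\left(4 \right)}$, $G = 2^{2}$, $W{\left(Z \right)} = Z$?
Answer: $160$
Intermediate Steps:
$Y{\left(I \right)} = I^{2}$
$G = 4$
$l = 26$ ($l = \left(6 + 4\right) + 4^{2} = 10 + 16 = 26$)
$L{\left(W{\left(-2 \right)} \right)} l + G = 6 \cdot 26 + 4 = 156 + 4 = 160$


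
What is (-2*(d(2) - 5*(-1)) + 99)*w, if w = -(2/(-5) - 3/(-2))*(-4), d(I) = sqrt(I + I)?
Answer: 374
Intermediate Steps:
d(I) = sqrt(2)*sqrt(I) (d(I) = sqrt(2*I) = sqrt(2)*sqrt(I))
w = 22/5 (w = -(2*(-1/5) - 3*(-1/2))*(-4) = -(-2/5 + 3/2)*(-4) = -1*11/10*(-4) = -11/10*(-4) = 22/5 ≈ 4.4000)
(-2*(d(2) - 5*(-1)) + 99)*w = (-2*(sqrt(2)*sqrt(2) - 5*(-1)) + 99)*(22/5) = (-2*(2 + 5) + 99)*(22/5) = (-2*7 + 99)*(22/5) = (-14 + 99)*(22/5) = 85*(22/5) = 374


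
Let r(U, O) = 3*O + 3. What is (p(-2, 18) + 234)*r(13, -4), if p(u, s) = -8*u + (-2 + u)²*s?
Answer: -4842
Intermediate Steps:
r(U, O) = 3 + 3*O
p(u, s) = -8*u + s*(-2 + u)²
(p(-2, 18) + 234)*r(13, -4) = ((-8*(-2) + 18*(-2 - 2)²) + 234)*(3 + 3*(-4)) = ((16 + 18*(-4)²) + 234)*(3 - 12) = ((16 + 18*16) + 234)*(-9) = ((16 + 288) + 234)*(-9) = (304 + 234)*(-9) = 538*(-9) = -4842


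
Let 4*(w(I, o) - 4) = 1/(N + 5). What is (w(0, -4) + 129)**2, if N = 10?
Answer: 63696361/3600 ≈ 17693.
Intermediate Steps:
w(I, o) = 241/60 (w(I, o) = 4 + 1/(4*(10 + 5)) = 4 + (1/4)/15 = 4 + (1/4)*(1/15) = 4 + 1/60 = 241/60)
(w(0, -4) + 129)**2 = (241/60 + 129)**2 = (7981/60)**2 = 63696361/3600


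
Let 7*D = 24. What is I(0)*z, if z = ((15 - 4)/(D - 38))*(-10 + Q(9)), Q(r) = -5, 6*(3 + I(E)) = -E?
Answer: -315/22 ≈ -14.318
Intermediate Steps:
I(E) = -3 - E/6 (I(E) = -3 + (-E)/6 = -3 - E/6)
D = 24/7 (D = (1/7)*24 = 24/7 ≈ 3.4286)
z = 105/22 (z = ((15 - 4)/(24/7 - 38))*(-10 - 5) = (11/(-242/7))*(-15) = (11*(-7/242))*(-15) = -7/22*(-15) = 105/22 ≈ 4.7727)
I(0)*z = (-3 - 1/6*0)*(105/22) = (-3 + 0)*(105/22) = -3*105/22 = -315/22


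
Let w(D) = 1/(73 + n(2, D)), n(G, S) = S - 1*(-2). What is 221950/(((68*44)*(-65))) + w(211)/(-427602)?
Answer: -4745313229/4158001848 ≈ -1.1412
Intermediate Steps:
n(G, S) = 2 + S (n(G, S) = S + 2 = 2 + S)
w(D) = 1/(75 + D) (w(D) = 1/(73 + (2 + D)) = 1/(75 + D))
221950/(((68*44)*(-65))) + w(211)/(-427602) = 221950/(((68*44)*(-65))) + 1/((75 + 211)*(-427602)) = 221950/((2992*(-65))) - 1/427602/286 = 221950/(-194480) + (1/286)*(-1/427602) = 221950*(-1/194480) - 1/122294172 = -22195/19448 - 1/122294172 = -4745313229/4158001848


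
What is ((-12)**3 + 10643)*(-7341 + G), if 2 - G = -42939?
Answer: 317374000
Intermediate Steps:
G = 42941 (G = 2 - 1*(-42939) = 2 + 42939 = 42941)
((-12)**3 + 10643)*(-7341 + G) = ((-12)**3 + 10643)*(-7341 + 42941) = (-1728 + 10643)*35600 = 8915*35600 = 317374000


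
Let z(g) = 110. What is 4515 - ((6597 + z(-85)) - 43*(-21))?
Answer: -3095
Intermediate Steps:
4515 - ((6597 + z(-85)) - 43*(-21)) = 4515 - ((6597 + 110) - 43*(-21)) = 4515 - (6707 + 903) = 4515 - 1*7610 = 4515 - 7610 = -3095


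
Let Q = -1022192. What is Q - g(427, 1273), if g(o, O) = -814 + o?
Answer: -1021805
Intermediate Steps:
Q - g(427, 1273) = -1022192 - (-814 + 427) = -1022192 - 1*(-387) = -1022192 + 387 = -1021805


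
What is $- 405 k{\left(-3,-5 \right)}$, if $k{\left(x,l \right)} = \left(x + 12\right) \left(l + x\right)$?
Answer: $29160$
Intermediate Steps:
$k{\left(x,l \right)} = \left(12 + x\right) \left(l + x\right)$
$- 405 k{\left(-3,-5 \right)} = - 405 \left(\left(-3\right)^{2} + 12 \left(-5\right) + 12 \left(-3\right) - -15\right) = - 405 \left(9 - 60 - 36 + 15\right) = \left(-405\right) \left(-72\right) = 29160$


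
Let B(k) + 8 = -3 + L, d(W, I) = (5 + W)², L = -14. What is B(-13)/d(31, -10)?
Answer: -25/1296 ≈ -0.019290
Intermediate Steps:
B(k) = -25 (B(k) = -8 + (-3 - 14) = -8 - 17 = -25)
B(-13)/d(31, -10) = -25/(5 + 31)² = -25/(36²) = -25/1296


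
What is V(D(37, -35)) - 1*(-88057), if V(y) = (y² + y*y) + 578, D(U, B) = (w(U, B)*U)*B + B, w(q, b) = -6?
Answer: 119749085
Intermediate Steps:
D(U, B) = B - 6*B*U (D(U, B) = (-6*U)*B + B = -6*B*U + B = B - 6*B*U)
V(y) = 578 + 2*y² (V(y) = (y² + y²) + 578 = 2*y² + 578 = 578 + 2*y²)
V(D(37, -35)) - 1*(-88057) = (578 + 2*(-35*(1 - 6*37))²) - 1*(-88057) = (578 + 2*(-35*(1 - 222))²) + 88057 = (578 + 2*(-35*(-221))²) + 88057 = (578 + 2*7735²) + 88057 = (578 + 2*59830225) + 88057 = (578 + 119660450) + 88057 = 119661028 + 88057 = 119749085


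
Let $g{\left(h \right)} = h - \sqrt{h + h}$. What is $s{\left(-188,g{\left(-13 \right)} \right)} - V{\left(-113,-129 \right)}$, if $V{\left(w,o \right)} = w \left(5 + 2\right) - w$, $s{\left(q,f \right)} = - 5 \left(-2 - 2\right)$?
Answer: $698$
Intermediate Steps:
$g{\left(h \right)} = h - \sqrt{2} \sqrt{h}$ ($g{\left(h \right)} = h - \sqrt{2 h} = h - \sqrt{2} \sqrt{h}$)
$s{\left(q,f \right)} = 20$ ($s{\left(q,f \right)} = \left(-5\right) \left(-4\right) = 20$)
$V{\left(w,o \right)} = 6 w$ ($V{\left(w,o \right)} = w 7 - w = 7 w - w = 6 w$)
$s{\left(-188,g{\left(-13 \right)} \right)} - V{\left(-113,-129 \right)} = 20 - 6 \left(-113\right) = 20 - -678 = 20 + 678 = 698$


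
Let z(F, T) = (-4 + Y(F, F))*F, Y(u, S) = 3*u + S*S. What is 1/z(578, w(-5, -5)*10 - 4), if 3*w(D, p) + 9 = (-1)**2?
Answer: 1/194100492 ≈ 5.1520e-9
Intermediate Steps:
w(D, p) = -8/3 (w(D, p) = -3 + (1/3)*(-1)**2 = -3 + (1/3)*1 = -3 + 1/3 = -8/3)
Y(u, S) = S**2 + 3*u (Y(u, S) = 3*u + S**2 = S**2 + 3*u)
z(F, T) = F*(-4 + F**2 + 3*F) (z(F, T) = (-4 + (F**2 + 3*F))*F = (-4 + F**2 + 3*F)*F = F*(-4 + F**2 + 3*F))
1/z(578, w(-5, -5)*10 - 4) = 1/(578*(-4 + 578**2 + 3*578)) = 1/(578*(-4 + 334084 + 1734)) = 1/(578*335814) = 1/194100492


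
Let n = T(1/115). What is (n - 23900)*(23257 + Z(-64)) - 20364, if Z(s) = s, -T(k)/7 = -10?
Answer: -552709554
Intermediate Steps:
T(k) = 70 (T(k) = -7*(-10) = 70)
n = 70
(n - 23900)*(23257 + Z(-64)) - 20364 = (70 - 23900)*(23257 - 64) - 20364 = -23830*23193 - 20364 = -552689190 - 20364 = -552709554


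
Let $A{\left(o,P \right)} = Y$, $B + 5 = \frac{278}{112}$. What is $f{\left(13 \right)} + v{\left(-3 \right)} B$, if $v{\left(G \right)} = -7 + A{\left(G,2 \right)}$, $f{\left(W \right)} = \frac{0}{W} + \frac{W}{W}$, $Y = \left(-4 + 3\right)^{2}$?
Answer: $\frac{451}{28} \approx 16.107$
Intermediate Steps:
$B = - \frac{141}{56}$ ($B = -5 + \frac{278}{112} = -5 + 278 \cdot \frac{1}{112} = -5 + \frac{139}{56} = - \frac{141}{56} \approx -2.5179$)
$Y = 1$ ($Y = \left(-1\right)^{2} = 1$)
$A{\left(o,P \right)} = 1$
$f{\left(W \right)} = 1$ ($f{\left(W \right)} = 0 + 1 = 1$)
$v{\left(G \right)} = -6$ ($v{\left(G \right)} = -7 + 1 = -6$)
$f{\left(13 \right)} + v{\left(-3 \right)} B = 1 - - \frac{423}{28} = 1 + \frac{423}{28} = \frac{451}{28}$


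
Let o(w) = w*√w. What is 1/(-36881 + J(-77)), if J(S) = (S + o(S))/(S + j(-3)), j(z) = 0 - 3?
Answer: -118016120/4352439159471 - 3080*I*√77/4352439159471 ≈ -2.7115e-5 - 6.2096e-9*I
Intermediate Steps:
j(z) = -3
o(w) = w^(3/2)
J(S) = (S + S^(3/2))/(-3 + S) (J(S) = (S + S^(3/2))/(S - 3) = (S + S^(3/2))/(-3 + S))
1/(-36881 + J(-77)) = 1/(-36881 + (-77 + (-77)^(3/2))/(-3 - 77)) = 1/(-36881 + (-77 - 77*I*√77)/(-80)) = 1/(-36881 - (-77 - 77*I*√77)/80) = 1/(-36881 + (77/80 + 77*I*√77/80)) = 1/(-2950403/80 + 77*I*√77/80)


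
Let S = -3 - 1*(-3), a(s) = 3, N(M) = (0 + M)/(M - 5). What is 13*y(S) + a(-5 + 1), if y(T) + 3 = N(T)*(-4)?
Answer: -36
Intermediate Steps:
N(M) = M/(-5 + M)
S = 0 (S = -3 + 3 = 0)
y(T) = -3 - 4*T/(-5 + T) (y(T) = -3 + (T/(-5 + T))*(-4) = -3 - 4*T/(-5 + T))
13*y(S) + a(-5 + 1) = 13*((15 - 7*0)/(-5 + 0)) + 3 = 13*((15 + 0)/(-5)) + 3 = 13*(-1/5*15) + 3 = 13*(-3) + 3 = -39 + 3 = -36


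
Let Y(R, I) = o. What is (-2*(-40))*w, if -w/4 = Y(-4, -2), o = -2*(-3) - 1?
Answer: -1600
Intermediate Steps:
o = 5 (o = 6 - 1 = 5)
Y(R, I) = 5
w = -20 (w = -4*5 = -20)
(-2*(-40))*w = -2*(-40)*(-20) = 80*(-20) = -1600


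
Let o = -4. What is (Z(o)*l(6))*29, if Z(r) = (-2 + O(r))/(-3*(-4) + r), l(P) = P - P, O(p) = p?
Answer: 0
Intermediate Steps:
l(P) = 0
Z(r) = (-2 + r)/(12 + r) (Z(r) = (-2 + r)/(-3*(-4) + r) = (-2 + r)/(12 + r))
(Z(o)*l(6))*29 = (((-2 - 4)/(12 - 4))*0)*29 = ((-6/8)*0)*29 = (((1/8)*(-6))*0)*29 = -3/4*0*29 = 0*29 = 0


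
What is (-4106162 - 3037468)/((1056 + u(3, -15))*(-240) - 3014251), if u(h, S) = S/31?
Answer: 221452530/101294821 ≈ 2.1862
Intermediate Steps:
u(h, S) = S/31 (u(h, S) = S*(1/31) = S/31)
(-4106162 - 3037468)/((1056 + u(3, -15))*(-240) - 3014251) = (-4106162 - 3037468)/((1056 + (1/31)*(-15))*(-240) - 3014251) = -7143630/((1056 - 15/31)*(-240) - 3014251) = -7143630/((32721/31)*(-240) - 3014251) = -7143630/(-7853040/31 - 3014251) = -7143630/(-101294821/31) = -7143630*(-31/101294821) = 221452530/101294821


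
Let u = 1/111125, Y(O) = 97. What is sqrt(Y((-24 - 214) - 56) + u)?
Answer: sqrt(47913215070)/22225 ≈ 9.8489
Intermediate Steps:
u = 1/111125 ≈ 8.9989e-6
sqrt(Y((-24 - 214) - 56) + u) = sqrt(97 + 1/111125) = sqrt(10779126/111125) = sqrt(47913215070)/22225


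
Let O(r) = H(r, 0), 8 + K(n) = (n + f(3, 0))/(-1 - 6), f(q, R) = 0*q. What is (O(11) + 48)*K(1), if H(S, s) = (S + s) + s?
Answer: -3363/7 ≈ -480.43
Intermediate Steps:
f(q, R) = 0
K(n) = -8 - n/7 (K(n) = -8 + (n + 0)/(-1 - 6) = -8 + n/(-7) = -8 + n*(-⅐) = -8 - n/7)
H(S, s) = S + 2*s
O(r) = r (O(r) = r + 2*0 = r + 0 = r)
(O(11) + 48)*K(1) = (11 + 48)*(-8 - ⅐*1) = 59*(-8 - ⅐) = 59*(-57/7) = -3363/7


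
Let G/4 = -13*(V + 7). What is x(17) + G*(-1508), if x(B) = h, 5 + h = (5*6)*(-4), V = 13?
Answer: 1568195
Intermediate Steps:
h = -125 (h = -5 + (5*6)*(-4) = -5 + 30*(-4) = -5 - 120 = -125)
x(B) = -125
G = -1040 (G = 4*(-13*(13 + 7)) = 4*(-13*20) = 4*(-260) = -1040)
x(17) + G*(-1508) = -125 - 1040*(-1508) = -125 + 1568320 = 1568195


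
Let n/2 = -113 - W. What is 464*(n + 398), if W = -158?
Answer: 226432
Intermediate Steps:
n = 90 (n = 2*(-113 - 1*(-158)) = 2*(-113 + 158) = 2*45 = 90)
464*(n + 398) = 464*(90 + 398) = 464*488 = 226432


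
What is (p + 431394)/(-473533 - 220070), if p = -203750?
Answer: -227644/693603 ≈ -0.32821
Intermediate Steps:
(p + 431394)/(-473533 - 220070) = (-203750 + 431394)/(-473533 - 220070) = 227644/(-693603) = 227644*(-1/693603) = -227644/693603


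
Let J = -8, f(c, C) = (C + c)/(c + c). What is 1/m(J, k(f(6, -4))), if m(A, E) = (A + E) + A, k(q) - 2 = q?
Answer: -6/83 ≈ -0.072289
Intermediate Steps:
f(c, C) = (C + c)/(2*c) (f(c, C) = (C + c)/((2*c)) = (C + c)*(1/(2*c)) = (C + c)/(2*c))
k(q) = 2 + q
m(A, E) = E + 2*A
1/m(J, k(f(6, -4))) = 1/((2 + (1/2)*(-4 + 6)/6) + 2*(-8)) = 1/((2 + (1/2)*(1/6)*2) - 16) = 1/((2 + 1/6) - 16) = 1/(13/6 - 16) = 1/(-83/6) = -6/83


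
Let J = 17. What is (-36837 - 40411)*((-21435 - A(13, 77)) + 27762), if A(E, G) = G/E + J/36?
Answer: -57125726416/117 ≈ -4.8825e+8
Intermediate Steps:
A(E, G) = 17/36 + G/E (A(E, G) = G/E + 17/36 = 17/36 + G/E)
(-36837 - 40411)*((-21435 - A(13, 77)) + 27762) = (-36837 - 40411)*((-21435 - (17/36 + 77/13)) + 27762) = -77248*((-21435 - (17/36 + 77*(1/13))) + 27762) = -77248*((-21435 - (17/36 + 77/13)) + 27762) = -77248*((-21435 - 1*2993/468) + 27762) = -77248*((-21435 - 2993/468) + 27762) = -77248*(-10034573/468 + 27762) = -77248*2958043/468 = -57125726416/117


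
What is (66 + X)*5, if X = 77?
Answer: 715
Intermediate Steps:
(66 + X)*5 = (66 + 77)*5 = 143*5 = 715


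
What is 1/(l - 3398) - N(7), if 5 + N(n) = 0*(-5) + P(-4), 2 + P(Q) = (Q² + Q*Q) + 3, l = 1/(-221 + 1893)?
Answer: -159082412/5681455 ≈ -28.000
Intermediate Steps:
l = 1/1672 ≈ 0.00059809
P(Q) = 1 + 2*Q² (P(Q) = -2 + ((Q² + Q*Q) + 3) = -2 + ((Q² + Q²) + 3) = -2 + (2*Q² + 3) = -2 + (3 + 2*Q²) = 1 + 2*Q²)
N(n) = 28 (N(n) = -5 + (0*(-5) + (1 + 2*(-4)²)) = -5 + (0 + (1 + 2*16)) = -5 + (0 + (1 + 32)) = -5 + (0 + 33) = -5 + 33 = 28)
1/(l - 3398) - N(7) = 1/(1/1672 - 3398) - 1*28 = 1/(-5681455/1672) - 28 = -1672/5681455 - 28 = -159082412/5681455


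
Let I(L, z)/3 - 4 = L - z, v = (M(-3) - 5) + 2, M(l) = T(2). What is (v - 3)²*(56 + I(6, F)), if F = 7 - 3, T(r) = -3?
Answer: 5994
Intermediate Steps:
M(l) = -3
F = 4
v = -6 (v = (-3 - 5) + 2 = -8 + 2 = -6)
I(L, z) = 12 - 3*z + 3*L (I(L, z) = 12 + 3*(L - z) = 12 + (-3*z + 3*L) = 12 - 3*z + 3*L)
(v - 3)²*(56 + I(6, F)) = (-6 - 3)²*(56 + (12 - 3*4 + 3*6)) = (-9)²*(56 + (12 - 12 + 18)) = 81*(56 + 18) = 81*74 = 5994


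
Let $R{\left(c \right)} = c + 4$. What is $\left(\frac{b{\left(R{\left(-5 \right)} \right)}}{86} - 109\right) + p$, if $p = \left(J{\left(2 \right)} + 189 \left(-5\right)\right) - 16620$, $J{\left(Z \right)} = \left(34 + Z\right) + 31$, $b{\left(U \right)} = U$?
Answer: $- \frac{1514203}{86} \approx -17607.0$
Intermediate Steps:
$R{\left(c \right)} = 4 + c$
$J{\left(Z \right)} = 65 + Z$
$p = -17498$ ($p = \left(\left(65 + 2\right) + 189 \left(-5\right)\right) - 16620 = \left(67 - 945\right) - 16620 = -878 - 16620 = -17498$)
$\left(\frac{b{\left(R{\left(-5 \right)} \right)}}{86} - 109\right) + p = \left(\frac{4 - 5}{86} - 109\right) - 17498 = \left(\left(-1\right) \frac{1}{86} - 109\right) - 17498 = \left(- \frac{1}{86} - 109\right) - 17498 = - \frac{9375}{86} - 17498 = - \frac{1514203}{86}$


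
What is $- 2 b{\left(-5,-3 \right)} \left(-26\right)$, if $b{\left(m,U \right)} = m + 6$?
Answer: $52$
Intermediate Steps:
$b{\left(m,U \right)} = 6 + m$
$- 2 b{\left(-5,-3 \right)} \left(-26\right) = - 2 \left(6 - 5\right) \left(-26\right) = - 2 \cdot 1 \left(-26\right) = \left(-2\right) \left(-26\right) = 52$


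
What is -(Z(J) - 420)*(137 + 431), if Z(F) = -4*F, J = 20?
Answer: 284000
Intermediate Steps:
-(Z(J) - 420)*(137 + 431) = -(-4*20 - 420)*(137 + 431) = -(-80 - 420)*568 = -(-500)*568 = -1*(-284000) = 284000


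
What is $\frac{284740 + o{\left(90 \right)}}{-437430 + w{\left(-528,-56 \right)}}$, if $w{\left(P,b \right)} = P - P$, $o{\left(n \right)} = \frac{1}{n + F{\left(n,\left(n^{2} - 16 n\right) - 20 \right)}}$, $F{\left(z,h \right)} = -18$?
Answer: $- \frac{20501281}{31494960} \approx -0.65094$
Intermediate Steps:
$o{\left(n \right)} = \frac{1}{-18 + n}$ ($o{\left(n \right)} = \frac{1}{n - 18} = \frac{1}{-18 + n}$)
$w{\left(P,b \right)} = 0$
$\frac{284740 + o{\left(90 \right)}}{-437430 + w{\left(-528,-56 \right)}} = \frac{284740 + \frac{1}{-18 + 90}}{-437430 + 0} = \frac{284740 + \frac{1}{72}}{-437430} = \left(284740 + \frac{1}{72}\right) \left(- \frac{1}{437430}\right) = \frac{20501281}{72} \left(- \frac{1}{437430}\right) = - \frac{20501281}{31494960}$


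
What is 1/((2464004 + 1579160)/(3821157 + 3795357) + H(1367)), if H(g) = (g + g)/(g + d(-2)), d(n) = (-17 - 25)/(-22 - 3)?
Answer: 130307129769/329466837244 ≈ 0.39551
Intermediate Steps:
d(n) = 42/25 (d(n) = -42/(-25) = -42*(-1/25) = 42/25)
H(g) = 2*g/(42/25 + g) (H(g) = (g + g)/(g + 42/25) = (2*g)/(42/25 + g) = 2*g/(42/25 + g))
1/((2464004 + 1579160)/(3821157 + 3795357) + H(1367)) = 1/((2464004 + 1579160)/(3821157 + 3795357) + 50*1367/(42 + 25*1367)) = 1/(4043164/7616514 + 50*1367/(42 + 34175)) = 1/(4043164*(1/7616514) + 50*1367/34217) = 1/(2021582/3808257 + 50*1367*(1/34217)) = 1/(2021582/3808257 + 68350/34217) = 1/(329466837244/130307129769) = 130307129769/329466837244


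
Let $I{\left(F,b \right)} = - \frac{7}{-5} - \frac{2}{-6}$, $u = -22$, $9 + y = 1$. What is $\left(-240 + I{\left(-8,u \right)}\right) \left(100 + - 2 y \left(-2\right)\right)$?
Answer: $- \frac{243032}{15} \approx -16202.0$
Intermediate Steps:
$y = -8$ ($y = -9 + 1 = -8$)
$I{\left(F,b \right)} = \frac{26}{15}$ ($I{\left(F,b \right)} = \left(-7\right) \left(- \frac{1}{5}\right) - - \frac{1}{3} = \frac{7}{5} + \frac{1}{3} = \frac{26}{15}$)
$\left(-240 + I{\left(-8,u \right)}\right) \left(100 + - 2 y \left(-2\right)\right) = \left(-240 + \frac{26}{15}\right) \left(100 + \left(-2\right) \left(-8\right) \left(-2\right)\right) = - \frac{3574 \left(100 + 16 \left(-2\right)\right)}{15} = - \frac{3574 \left(100 - 32\right)}{15} = \left(- \frac{3574}{15}\right) 68 = - \frac{243032}{15}$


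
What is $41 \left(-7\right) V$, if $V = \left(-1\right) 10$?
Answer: $2870$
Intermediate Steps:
$V = -10$
$41 \left(-7\right) V = 41 \left(-7\right) \left(-10\right) = \left(-287\right) \left(-10\right) = 2870$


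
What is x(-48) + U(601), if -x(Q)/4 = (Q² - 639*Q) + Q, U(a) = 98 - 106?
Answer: -131720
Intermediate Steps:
U(a) = -8
x(Q) = -4*Q² + 2552*Q (x(Q) = -4*((Q² - 639*Q) + Q) = -4*(Q² - 638*Q) = -4*Q² + 2552*Q)
x(-48) + U(601) = 4*(-48)*(638 - 1*(-48)) - 8 = 4*(-48)*(638 + 48) - 8 = 4*(-48)*686 - 8 = -131712 - 8 = -131720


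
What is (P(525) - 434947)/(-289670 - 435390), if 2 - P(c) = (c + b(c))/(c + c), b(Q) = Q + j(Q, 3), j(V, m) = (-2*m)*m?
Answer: 76115547/126885500 ≈ 0.59988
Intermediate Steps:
j(V, m) = -2*m**2
b(Q) = -18 + Q (b(Q) = Q - 2*3**2 = Q - 2*9 = Q - 18 = -18 + Q)
P(c) = 2 - (-18 + 2*c)/(2*c) (P(c) = 2 - (c + (-18 + c))/(c + c) = 2 - (-18 + 2*c)/(2*c))
(P(525) - 434947)/(-289670 - 435390) = ((9 + 525)/525 - 434947)/(-289670 - 435390) = ((1/525)*534 - 434947)/(-725060) = (178/175 - 434947)*(-1/725060) = -76115547/175*(-1/725060) = 76115547/126885500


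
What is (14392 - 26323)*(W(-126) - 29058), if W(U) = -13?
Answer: 346846101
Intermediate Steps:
(14392 - 26323)*(W(-126) - 29058) = (14392 - 26323)*(-13 - 29058) = -11931*(-29071) = 346846101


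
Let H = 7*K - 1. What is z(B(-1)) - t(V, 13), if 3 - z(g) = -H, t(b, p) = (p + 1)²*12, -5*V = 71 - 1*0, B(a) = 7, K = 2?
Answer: -2336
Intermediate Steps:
V = -71/5 (V = -(71 - 1*0)/5 = -(71 + 0)/5 = -⅕*71 = -71/5 ≈ -14.200)
t(b, p) = 12*(1 + p)² (t(b, p) = (1 + p)²*12 = 12*(1 + p)²)
H = 13 (H = 7*2 - 1 = 14 - 1 = 13)
z(g) = 16 (z(g) = 3 - (-1)*13 = 3 - 1*(-13) = 3 + 13 = 16)
z(B(-1)) - t(V, 13) = 16 - 12*(1 + 13)² = 16 - 12*14² = 16 - 12*196 = 16 - 1*2352 = 16 - 2352 = -2336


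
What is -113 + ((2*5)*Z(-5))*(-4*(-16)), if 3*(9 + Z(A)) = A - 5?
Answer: -24019/3 ≈ -8006.3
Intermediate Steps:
Z(A) = -32/3 + A/3 (Z(A) = -9 + (A - 5)/3 = -9 + (-5 + A)/3 = -9 + (-5/3 + A/3) = -32/3 + A/3)
-113 + ((2*5)*Z(-5))*(-4*(-16)) = -113 + ((2*5)*(-32/3 + (1/3)*(-5)))*(-4*(-16)) = -113 + (10*(-32/3 - 5/3))*64 = -113 + (10*(-37/3))*64 = -113 - 370/3*64 = -113 - 23680/3 = -24019/3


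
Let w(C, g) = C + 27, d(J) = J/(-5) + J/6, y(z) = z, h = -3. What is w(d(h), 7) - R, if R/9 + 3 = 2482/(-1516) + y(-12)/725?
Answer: 18955022/274775 ≈ 68.984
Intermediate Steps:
d(J) = -J/30 (d(J) = J*(-⅕) + J*(⅙) = -J/5 + J/6 = -J/30)
w(C, g) = 27 + C
R = -23017239/549550 (R = -27 + 9*(2482/(-1516) - 12/725) = -27 + 9*(2482*(-1/1516) - 12*1/725) = -27 + 9*(-1241/758 - 12/725) = -27 + 9*(-908821/549550) = -27 - 8179389/549550 = -23017239/549550 ≈ -41.884)
w(d(h), 7) - R = (27 - 1/30*(-3)) - 1*(-23017239/549550) = (27 + ⅒) + 23017239/549550 = 271/10 + 23017239/549550 = 18955022/274775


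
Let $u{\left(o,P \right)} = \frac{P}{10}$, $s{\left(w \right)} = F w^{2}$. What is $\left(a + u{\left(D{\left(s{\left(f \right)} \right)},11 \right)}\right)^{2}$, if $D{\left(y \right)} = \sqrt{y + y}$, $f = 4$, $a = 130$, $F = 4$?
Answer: $\frac{1718721}{100} \approx 17187.0$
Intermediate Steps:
$s{\left(w \right)} = 4 w^{2}$
$D{\left(y \right)} = \sqrt{2} \sqrt{y}$ ($D{\left(y \right)} = \sqrt{2 y} = \sqrt{2} \sqrt{y}$)
$u{\left(o,P \right)} = \frac{P}{10}$ ($u{\left(o,P \right)} = P \frac{1}{10} = \frac{P}{10}$)
$\left(a + u{\left(D{\left(s{\left(f \right)} \right)},11 \right)}\right)^{2} = \left(130 + \frac{1}{10} \cdot 11\right)^{2} = \left(130 + \frac{11}{10}\right)^{2} = \left(\frac{1311}{10}\right)^{2} = \frac{1718721}{100}$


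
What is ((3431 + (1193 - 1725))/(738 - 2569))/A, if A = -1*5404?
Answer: 2899/9894724 ≈ 0.00029298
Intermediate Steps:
A = -5404
((3431 + (1193 - 1725))/(738 - 2569))/A = ((3431 + (1193 - 1725))/(738 - 2569))/(-5404) = ((3431 - 532)/(-1831))*(-1/5404) = (2899*(-1/1831))*(-1/5404) = -2899/1831*(-1/5404) = 2899/9894724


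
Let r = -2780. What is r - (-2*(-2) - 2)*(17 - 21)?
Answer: -2772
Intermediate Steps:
r - (-2*(-2) - 2)*(17 - 21) = -2780 - (-2*(-2) - 2)*(17 - 21) = -2780 - (4 - 2)*(-4) = -2780 - 2*(-4) = -2780 - 1*(-8) = -2780 + 8 = -2772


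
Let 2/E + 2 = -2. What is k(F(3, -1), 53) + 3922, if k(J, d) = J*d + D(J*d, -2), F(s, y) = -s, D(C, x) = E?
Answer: 7525/2 ≈ 3762.5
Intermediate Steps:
E = -½ (E = 2/(-2 - 2) = 2/(-4) = 2*(-¼) = -½ ≈ -0.50000)
D(C, x) = -½
k(J, d) = -½ + J*d (k(J, d) = J*d - ½ = -½ + J*d)
k(F(3, -1), 53) + 3922 = (-½ - 1*3*53) + 3922 = (-½ - 3*53) + 3922 = (-½ - 159) + 3922 = -319/2 + 3922 = 7525/2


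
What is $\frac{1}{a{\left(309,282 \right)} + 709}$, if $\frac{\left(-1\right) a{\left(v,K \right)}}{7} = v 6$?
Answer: $- \frac{1}{12269} \approx -8.1506 \cdot 10^{-5}$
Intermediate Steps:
$a{\left(v,K \right)} = - 42 v$ ($a{\left(v,K \right)} = - 7 v 6 = - 7 \cdot 6 v = - 42 v$)
$\frac{1}{a{\left(309,282 \right)} + 709} = \frac{1}{\left(-42\right) 309 + 709} = \frac{1}{-12978 + 709} = \frac{1}{-12269} = - \frac{1}{12269}$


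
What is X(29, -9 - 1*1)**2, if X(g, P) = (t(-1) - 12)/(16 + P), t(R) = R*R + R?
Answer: 4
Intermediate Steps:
t(R) = R + R**2 (t(R) = R**2 + R = R + R**2)
X(g, P) = -12/(16 + P) (X(g, P) = (-(1 - 1) - 12)/(16 + P) = (-1*0 - 12)/(16 + P) = (0 - 12)/(16 + P) = -12/(16 + P))
X(29, -9 - 1*1)**2 = (-12/(16 + (-9 - 1*1)))**2 = (-12/(16 + (-9 - 1)))**2 = (-12/(16 - 10))**2 = (-12/6)**2 = (-12*1/6)**2 = (-2)**2 = 4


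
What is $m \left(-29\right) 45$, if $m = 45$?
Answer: $-58725$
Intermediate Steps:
$m \left(-29\right) 45 = 45 \left(-29\right) 45 = \left(-1305\right) 45 = -58725$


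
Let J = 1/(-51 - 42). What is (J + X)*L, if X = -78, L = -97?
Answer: 703735/93 ≈ 7567.0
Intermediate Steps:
J = -1/93 (J = 1/(-93) = -1/93 ≈ -0.010753)
(J + X)*L = (-1/93 - 78)*(-97) = -7255/93*(-97) = 703735/93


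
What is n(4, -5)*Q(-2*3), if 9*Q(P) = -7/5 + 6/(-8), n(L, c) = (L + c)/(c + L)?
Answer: -43/180 ≈ -0.23889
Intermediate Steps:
n(L, c) = 1 (n(L, c) = (L + c)/(L + c) = 1)
Q(P) = -43/180 (Q(P) = (-7/5 + 6/(-8))/9 = (-7*⅕ + 6*(-⅛))/9 = (-7/5 - ¾)/9 = (⅑)*(-43/20) = -43/180)
n(4, -5)*Q(-2*3) = 1*(-43/180) = -43/180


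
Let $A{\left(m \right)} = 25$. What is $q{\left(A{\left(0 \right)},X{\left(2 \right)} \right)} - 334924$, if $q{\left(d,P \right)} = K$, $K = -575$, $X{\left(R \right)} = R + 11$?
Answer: $-335499$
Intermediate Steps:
$X{\left(R \right)} = 11 + R$
$q{\left(d,P \right)} = -575$
$q{\left(A{\left(0 \right)},X{\left(2 \right)} \right)} - 334924 = -575 - 334924 = -335499$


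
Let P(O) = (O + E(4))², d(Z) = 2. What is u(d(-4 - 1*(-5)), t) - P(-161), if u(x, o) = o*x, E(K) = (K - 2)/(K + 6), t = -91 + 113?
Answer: -645316/25 ≈ -25813.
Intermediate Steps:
t = 22
E(K) = (-2 + K)/(6 + K)
P(O) = (⅕ + O)² (P(O) = (O + (-2 + 4)/(6 + 4))² = (O + 2/10)² = (O + (⅒)*2)² = (O + ⅕)² = (⅕ + O)²)
u(d(-4 - 1*(-5)), t) - P(-161) = 22*2 - (1 + 5*(-161))²/25 = 44 - (1 - 805)²/25 = 44 - (-804)²/25 = 44 - 646416/25 = -645316/25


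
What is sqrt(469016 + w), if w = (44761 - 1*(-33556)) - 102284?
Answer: sqrt(445049) ≈ 667.12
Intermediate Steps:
w = -23967 (w = (44761 + 33556) - 102284 = 78317 - 102284 = -23967)
sqrt(469016 + w) = sqrt(469016 - 23967) = sqrt(445049)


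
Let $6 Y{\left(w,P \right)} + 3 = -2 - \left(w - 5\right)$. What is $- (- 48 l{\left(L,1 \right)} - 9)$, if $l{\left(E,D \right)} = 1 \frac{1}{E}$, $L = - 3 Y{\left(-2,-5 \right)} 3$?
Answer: $-7$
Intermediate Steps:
$Y{\left(w,P \right)} = - \frac{w}{6}$ ($Y{\left(w,P \right)} = - \frac{1}{2} + \frac{-2 - \left(w - 5\right)}{6} = - \frac{1}{2} + \frac{-2 - \left(-5 + w\right)}{6} = - \frac{1}{2} + \frac{3 - w}{6} = - \frac{1}{2} - \left(- \frac{1}{2} + \frac{w}{6}\right) = - \frac{w}{6}$)
$L = -3$ ($L = - 3 \left(\left(- \frac{1}{6}\right) \left(-2\right)\right) 3 = \left(-3\right) \frac{1}{3} \cdot 3 = \left(-1\right) 3 = -3$)
$l{\left(E,D \right)} = \frac{1}{E}$
$- (- 48 l{\left(L,1 \right)} - 9) = - (- \frac{48}{-3} - 9) = - (\left(-48\right) \left(- \frac{1}{3}\right) - 9) = - (16 - 9) = \left(-1\right) 7 = -7$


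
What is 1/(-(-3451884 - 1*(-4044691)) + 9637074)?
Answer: 1/9044267 ≈ 1.1057e-7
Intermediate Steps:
1/(-(-3451884 - 1*(-4044691)) + 9637074) = 1/(-(-3451884 + 4044691) + 9637074) = 1/(-1*592807 + 9637074) = 1/(-592807 + 9637074) = 1/9044267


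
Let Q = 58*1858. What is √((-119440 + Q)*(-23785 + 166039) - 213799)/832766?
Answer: I*√1661171503/832766 ≈ 0.048942*I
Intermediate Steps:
Q = 107764
√((-119440 + Q)*(-23785 + 166039) - 213799)/832766 = √((-119440 + 107764)*(-23785 + 166039) - 213799)/832766 = √(-11676*142254 - 213799)*(1/832766) = √(-1660957704 - 213799)*(1/832766) = √(-1661171503)*(1/832766) = (I*√1661171503)*(1/832766) = I*√1661171503/832766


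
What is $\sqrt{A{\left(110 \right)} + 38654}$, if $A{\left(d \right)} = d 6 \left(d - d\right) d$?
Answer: $\sqrt{38654} \approx 196.61$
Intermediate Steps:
$A{\left(d \right)} = 0$ ($A{\left(d \right)} = 6 d 0 d = 0 d = 0$)
$\sqrt{A{\left(110 \right)} + 38654} = \sqrt{0 + 38654} = \sqrt{38654}$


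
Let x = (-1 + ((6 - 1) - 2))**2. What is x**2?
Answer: 16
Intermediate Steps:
x = 4 (x = (-1 + (5 - 2))**2 = (-1 + 3)**2 = 2**2 = 4)
x**2 = 4**2 = 16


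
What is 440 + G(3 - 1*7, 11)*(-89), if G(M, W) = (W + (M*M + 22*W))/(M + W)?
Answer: -20861/7 ≈ -2980.1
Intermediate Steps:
G(M, W) = (M² + 23*W)/(M + W) (G(M, W) = (W + (M² + 22*W))/(M + W) = (M² + 23*W)/(M + W))
440 + G(3 - 1*7, 11)*(-89) = 440 + (((3 - 1*7)² + 23*11)/((3 - 1*7) + 11))*(-89) = 440 + (((3 - 7)² + 253)/((3 - 7) + 11))*(-89) = 440 + (((-4)² + 253)/(-4 + 11))*(-89) = 440 + ((16 + 253)/7)*(-89) = 440 + ((⅐)*269)*(-89) = 440 + (269/7)*(-89) = 440 - 23941/7 = -20861/7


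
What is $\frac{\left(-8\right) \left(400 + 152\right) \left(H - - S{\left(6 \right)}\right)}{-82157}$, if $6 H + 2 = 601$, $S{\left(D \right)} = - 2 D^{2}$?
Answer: $\frac{122912}{82157} \approx 1.4961$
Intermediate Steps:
$H = \frac{599}{6}$ ($H = - \frac{1}{3} + \frac{1}{6} \cdot 601 = - \frac{1}{3} + \frac{601}{6} = \frac{599}{6} \approx 99.833$)
$\frac{\left(-8\right) \left(400 + 152\right) \left(H - - S{\left(6 \right)}\right)}{-82157} = \frac{\left(-8\right) \left(400 + 152\right) \left(\frac{599}{6} - 2 \cdot 6^{2}\right)}{-82157} = - 8 \cdot 552 \left(\frac{599}{6} + \left(0 - 72\right)\right) \left(- \frac{1}{82157}\right) = - 8 \cdot 552 \left(\frac{599}{6} - 72\right) \left(- \frac{1}{82157}\right) = - 8 \cdot 552 \cdot \frac{167}{6} \left(- \frac{1}{82157}\right) = \left(-8\right) 15364 \left(- \frac{1}{82157}\right) = \left(-122912\right) \left(- \frac{1}{82157}\right) = \frac{122912}{82157}$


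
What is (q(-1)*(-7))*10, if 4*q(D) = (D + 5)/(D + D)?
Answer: 35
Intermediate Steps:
q(D) = (5 + D)/(8*D) (q(D) = ((D + 5)/(D + D))/4 = ((5 + D)/((2*D)))/4 = ((5 + D)*(1/(2*D)))/4 = ((5 + D)/(2*D))/4 = (5 + D)/(8*D))
(q(-1)*(-7))*10 = (((1/8)*(5 - 1)/(-1))*(-7))*10 = (((1/8)*(-1)*4)*(-7))*10 = -1/2*(-7)*10 = (7/2)*10 = 35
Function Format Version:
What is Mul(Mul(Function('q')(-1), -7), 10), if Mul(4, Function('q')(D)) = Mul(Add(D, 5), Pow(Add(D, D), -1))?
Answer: 35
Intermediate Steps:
Function('q')(D) = Mul(Rational(1, 8), Pow(D, -1), Add(5, D)) (Function('q')(D) = Mul(Rational(1, 4), Mul(Add(D, 5), Pow(Add(D, D), -1))) = Mul(Rational(1, 4), Mul(Add(5, D), Pow(Mul(2, D), -1))) = Mul(Rational(1, 4), Mul(Add(5, D), Mul(Rational(1, 2), Pow(D, -1)))) = Mul(Rational(1, 4), Mul(Rational(1, 2), Pow(D, -1), Add(5, D))) = Mul(Rational(1, 8), Pow(D, -1), Add(5, D)))
Mul(Mul(Function('q')(-1), -7), 10) = Mul(Mul(Mul(Rational(1, 8), Pow(-1, -1), Add(5, -1)), -7), 10) = Mul(Mul(Mul(Rational(1, 8), -1, 4), -7), 10) = Mul(Mul(Rational(-1, 2), -7), 10) = Mul(Rational(7, 2), 10) = 35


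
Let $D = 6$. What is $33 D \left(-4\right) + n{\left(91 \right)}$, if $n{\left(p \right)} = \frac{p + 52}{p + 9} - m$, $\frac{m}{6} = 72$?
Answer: $- \frac{122257}{100} \approx -1222.6$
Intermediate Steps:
$m = 432$ ($m = 6 \cdot 72 = 432$)
$n{\left(p \right)} = -432 + \frac{52 + p}{9 + p}$ ($n{\left(p \right)} = \frac{p + 52}{p + 9} - 432 = \frac{52 + p}{9 + p} - 432 = -432 + \frac{52 + p}{9 + p}$)
$33 D \left(-4\right) + n{\left(91 \right)} = 33 \cdot 6 \left(-4\right) + \frac{-3836 - 39221}{9 + 91} = 198 \left(-4\right) + \frac{-3836 - 39221}{100} = -792 + \frac{1}{100} \left(-43057\right) = -792 - \frac{43057}{100} = - \frac{122257}{100}$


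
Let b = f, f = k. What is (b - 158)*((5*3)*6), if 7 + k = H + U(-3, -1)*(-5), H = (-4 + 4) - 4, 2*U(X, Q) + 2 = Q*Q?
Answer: -14985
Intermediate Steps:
U(X, Q) = -1 + Q²/2 (U(X, Q) = -1 + (Q*Q)/2 = -1 + Q²/2)
H = -4 (H = 0 - 4 = -4)
k = -17/2 (k = -7 + (-4 + (-1 + (½)*(-1)²)*(-5)) = -7 + (-4 + (-1 + (½)*1)*(-5)) = -7 + (-4 + (-1 + ½)*(-5)) = -7 + (-4 - ½*(-5)) = -7 + (-4 + 5/2) = -7 - 3/2 = -17/2 ≈ -8.5000)
f = -17/2 ≈ -8.5000
b = -17/2 ≈ -8.5000
(b - 158)*((5*3)*6) = (-17/2 - 158)*((5*3)*6) = -4995*6/2 = -333/2*90 = -14985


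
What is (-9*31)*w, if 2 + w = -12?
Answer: 3906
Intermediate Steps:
w = -14 (w = -2 - 12 = -14)
(-9*31)*w = -9*31*(-14) = -279*(-14) = 3906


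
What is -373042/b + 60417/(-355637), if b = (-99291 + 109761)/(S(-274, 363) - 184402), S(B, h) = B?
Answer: 12250254784845857/1861759695 ≈ 6.5799e+6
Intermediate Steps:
b = -5235/92338 (b = (-99291 + 109761)/(-274 - 184402) = 10470/(-184676) = 10470*(-1/184676) = -5235/92338 ≈ -0.056694)
-373042/b + 60417/(-355637) = -373042/(-5235/92338) + 60417/(-355637) = -373042*(-92338/5235) + 60417*(-1/355637) = 34445952196/5235 - 60417/355637 = 12250254784845857/1861759695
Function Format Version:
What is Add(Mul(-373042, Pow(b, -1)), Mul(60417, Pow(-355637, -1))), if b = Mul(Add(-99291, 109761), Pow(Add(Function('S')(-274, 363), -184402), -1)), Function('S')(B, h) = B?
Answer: Rational(12250254784845857, 1861759695) ≈ 6.5799e+6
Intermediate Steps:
b = Rational(-5235, 92338) (b = Mul(Add(-99291, 109761), Pow(Add(-274, -184402), -1)) = Mul(10470, Pow(-184676, -1)) = Mul(10470, Rational(-1, 184676)) = Rational(-5235, 92338) ≈ -0.056694)
Add(Mul(-373042, Pow(b, -1)), Mul(60417, Pow(-355637, -1))) = Add(Mul(-373042, Pow(Rational(-5235, 92338), -1)), Mul(60417, Pow(-355637, -1))) = Add(Mul(-373042, Rational(-92338, 5235)), Mul(60417, Rational(-1, 355637))) = Add(Rational(34445952196, 5235), Rational(-60417, 355637)) = Rational(12250254784845857, 1861759695)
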